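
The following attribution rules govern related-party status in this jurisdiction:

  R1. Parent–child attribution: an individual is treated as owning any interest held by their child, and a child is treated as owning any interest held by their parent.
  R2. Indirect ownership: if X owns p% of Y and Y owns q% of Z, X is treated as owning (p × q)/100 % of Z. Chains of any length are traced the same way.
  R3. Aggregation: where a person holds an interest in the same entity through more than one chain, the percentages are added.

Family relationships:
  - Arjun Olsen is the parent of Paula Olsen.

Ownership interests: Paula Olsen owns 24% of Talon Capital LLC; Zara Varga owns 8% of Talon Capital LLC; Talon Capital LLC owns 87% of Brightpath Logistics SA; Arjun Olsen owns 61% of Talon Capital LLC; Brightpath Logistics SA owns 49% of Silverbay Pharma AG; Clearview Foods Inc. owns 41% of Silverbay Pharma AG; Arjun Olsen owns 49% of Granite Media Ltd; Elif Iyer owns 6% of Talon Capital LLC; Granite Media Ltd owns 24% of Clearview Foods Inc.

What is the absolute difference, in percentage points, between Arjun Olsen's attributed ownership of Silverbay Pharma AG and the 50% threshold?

8.9429

By parent–child attribution (R1), Arjun Olsen is treated as also owning Paula Olsen's interest in Talon Capital LLC, giving 61% + 24% = 85%.
Chain via Talon Capital LLC → Brightpath Logistics SA (R2): 85% × 87% × 49% = 36.2355% of Silverbay Pharma AG.
Chain via Granite Media Ltd → Clearview Foods Inc. (R2): 49% × 24% × 41% = 4.8216% of Silverbay Pharma AG.
Aggregating (R3): 36.2355% + 4.8216% = 41.0571%.
41.0571% falls short of the 50% threshold by 8.9429 percentage points.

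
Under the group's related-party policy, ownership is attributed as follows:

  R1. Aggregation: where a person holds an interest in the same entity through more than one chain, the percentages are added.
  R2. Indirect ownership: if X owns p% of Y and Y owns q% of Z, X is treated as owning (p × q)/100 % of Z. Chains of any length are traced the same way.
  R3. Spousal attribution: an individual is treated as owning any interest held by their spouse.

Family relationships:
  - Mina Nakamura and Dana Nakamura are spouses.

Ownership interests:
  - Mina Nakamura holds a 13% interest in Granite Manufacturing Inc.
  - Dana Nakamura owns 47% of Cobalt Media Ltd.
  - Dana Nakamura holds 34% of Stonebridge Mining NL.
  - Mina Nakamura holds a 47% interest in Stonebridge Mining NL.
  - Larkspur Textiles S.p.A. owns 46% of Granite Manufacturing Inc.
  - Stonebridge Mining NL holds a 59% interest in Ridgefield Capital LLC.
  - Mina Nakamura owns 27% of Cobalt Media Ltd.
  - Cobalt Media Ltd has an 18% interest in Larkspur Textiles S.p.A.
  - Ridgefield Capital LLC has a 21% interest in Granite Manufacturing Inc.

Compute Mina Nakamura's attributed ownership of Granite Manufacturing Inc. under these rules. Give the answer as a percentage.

29.1631%

By spousal attribution (R3), Mina Nakamura is treated as also owning Dana Nakamura's interest in Cobalt Media Ltd, giving 27% + 47% = 74%.
By spousal attribution (R3), Mina Nakamura is treated as also owning Dana Nakamura's interest in Stonebridge Mining NL, giving 47% + 34% = 81%.
Chain via Cobalt Media Ltd → Larkspur Textiles S.p.A. (R2): 74% × 18% × 46% = 6.1272% of Granite Manufacturing Inc.
Chain via Stonebridge Mining NL → Ridgefield Capital LLC (R2): 81% × 59% × 21% = 10.0359% of Granite Manufacturing Inc.
Direct interest in Granite Manufacturing Inc: 13%.
Aggregating (R1): 6.1272% + 10.0359% + 13% = 29.1631%.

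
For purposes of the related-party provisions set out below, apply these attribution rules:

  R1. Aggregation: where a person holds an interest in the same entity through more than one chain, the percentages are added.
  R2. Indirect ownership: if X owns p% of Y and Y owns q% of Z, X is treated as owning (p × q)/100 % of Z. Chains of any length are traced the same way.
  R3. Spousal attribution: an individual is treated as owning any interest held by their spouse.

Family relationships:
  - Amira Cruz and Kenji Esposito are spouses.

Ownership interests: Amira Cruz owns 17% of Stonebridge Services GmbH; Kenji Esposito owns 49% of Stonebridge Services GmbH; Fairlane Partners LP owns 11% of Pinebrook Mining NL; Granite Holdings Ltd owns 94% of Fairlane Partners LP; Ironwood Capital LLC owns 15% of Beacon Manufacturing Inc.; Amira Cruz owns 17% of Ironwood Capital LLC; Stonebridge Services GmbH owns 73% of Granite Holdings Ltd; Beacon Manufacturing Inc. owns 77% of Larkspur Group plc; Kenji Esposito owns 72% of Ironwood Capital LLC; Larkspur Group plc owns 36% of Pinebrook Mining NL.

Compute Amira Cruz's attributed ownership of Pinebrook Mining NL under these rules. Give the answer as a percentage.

By spousal attribution (R3), Amira Cruz is treated as also owning Kenji Esposito's interest in Stonebridge Services GmbH, giving 17% + 49% = 66%.
By spousal attribution (R3), Amira Cruz is treated as also owning Kenji Esposito's interest in Ironwood Capital LLC, giving 17% + 72% = 89%.
Chain via Stonebridge Services GmbH → Granite Holdings Ltd → Fairlane Partners LP (R2): 66% × 73% × 94% × 11% = 4.981812% of Pinebrook Mining NL.
Chain via Ironwood Capital LLC → Beacon Manufacturing Inc. → Larkspur Group plc (R2): 89% × 15% × 77% × 36% = 3.70062% of Pinebrook Mining NL.
Aggregating (R1): 4.981812% + 3.70062% = 8.682432%.

8.682432%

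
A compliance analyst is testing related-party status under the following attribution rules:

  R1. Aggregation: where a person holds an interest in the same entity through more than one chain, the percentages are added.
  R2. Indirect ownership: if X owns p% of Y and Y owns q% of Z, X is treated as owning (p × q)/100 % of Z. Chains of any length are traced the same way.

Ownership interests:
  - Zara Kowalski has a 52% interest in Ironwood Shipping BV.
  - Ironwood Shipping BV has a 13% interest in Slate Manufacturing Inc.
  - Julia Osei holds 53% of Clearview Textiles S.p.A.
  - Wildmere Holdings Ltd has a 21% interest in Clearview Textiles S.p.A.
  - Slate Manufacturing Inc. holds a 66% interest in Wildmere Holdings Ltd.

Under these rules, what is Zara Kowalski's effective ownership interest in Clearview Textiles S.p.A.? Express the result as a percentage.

Chain via Ironwood Shipping BV → Slate Manufacturing Inc. → Wildmere Holdings Ltd (R2): 52% × 13% × 66% × 21% = 0.936936% of Clearview Textiles S.p.A.

0.936936%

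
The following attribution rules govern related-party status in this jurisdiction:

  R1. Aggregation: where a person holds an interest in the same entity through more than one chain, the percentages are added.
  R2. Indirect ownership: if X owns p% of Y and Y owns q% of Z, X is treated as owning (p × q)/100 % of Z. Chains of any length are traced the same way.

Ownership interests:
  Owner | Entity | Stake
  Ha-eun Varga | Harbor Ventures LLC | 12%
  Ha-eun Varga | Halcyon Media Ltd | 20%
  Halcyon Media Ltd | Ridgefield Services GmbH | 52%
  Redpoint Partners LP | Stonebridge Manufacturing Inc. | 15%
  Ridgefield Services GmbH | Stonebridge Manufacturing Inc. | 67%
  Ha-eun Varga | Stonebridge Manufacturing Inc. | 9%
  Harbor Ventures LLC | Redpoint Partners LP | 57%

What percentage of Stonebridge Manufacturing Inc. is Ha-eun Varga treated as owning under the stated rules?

Chain via Halcyon Media Ltd → Ridgefield Services GmbH (R2): 20% × 52% × 67% = 6.968% of Stonebridge Manufacturing Inc.
Chain via Harbor Ventures LLC → Redpoint Partners LP (R2): 12% × 57% × 15% = 1.026% of Stonebridge Manufacturing Inc.
Direct interest in Stonebridge Manufacturing Inc: 9%.
Aggregating (R1): 6.968% + 1.026% + 9% = 16.994%.

16.994%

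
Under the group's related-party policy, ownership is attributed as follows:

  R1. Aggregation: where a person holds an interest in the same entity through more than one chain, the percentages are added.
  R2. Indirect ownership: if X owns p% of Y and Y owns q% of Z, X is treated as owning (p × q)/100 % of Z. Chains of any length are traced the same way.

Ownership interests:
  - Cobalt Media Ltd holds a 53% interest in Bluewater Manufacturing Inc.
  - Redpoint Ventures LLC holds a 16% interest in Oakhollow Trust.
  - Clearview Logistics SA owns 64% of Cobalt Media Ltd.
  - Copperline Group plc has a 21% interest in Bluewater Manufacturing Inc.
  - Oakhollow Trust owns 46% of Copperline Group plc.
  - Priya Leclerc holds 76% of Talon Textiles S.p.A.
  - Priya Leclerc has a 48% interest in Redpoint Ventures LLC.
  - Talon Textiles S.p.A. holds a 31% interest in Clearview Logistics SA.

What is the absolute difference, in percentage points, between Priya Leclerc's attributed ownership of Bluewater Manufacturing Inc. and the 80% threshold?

Chain via Talon Textiles S.p.A. → Clearview Logistics SA → Cobalt Media Ltd (R2): 76% × 31% × 64% × 53% = 7.991552% of Bluewater Manufacturing Inc.
Chain via Redpoint Ventures LLC → Oakhollow Trust → Copperline Group plc (R2): 48% × 16% × 46% × 21% = 0.741888% of Bluewater Manufacturing Inc.
Aggregating (R1): 7.991552% + 0.741888% = 8.73344%.
8.73344% falls short of the 80% threshold by 71.26656 percentage points.

71.26656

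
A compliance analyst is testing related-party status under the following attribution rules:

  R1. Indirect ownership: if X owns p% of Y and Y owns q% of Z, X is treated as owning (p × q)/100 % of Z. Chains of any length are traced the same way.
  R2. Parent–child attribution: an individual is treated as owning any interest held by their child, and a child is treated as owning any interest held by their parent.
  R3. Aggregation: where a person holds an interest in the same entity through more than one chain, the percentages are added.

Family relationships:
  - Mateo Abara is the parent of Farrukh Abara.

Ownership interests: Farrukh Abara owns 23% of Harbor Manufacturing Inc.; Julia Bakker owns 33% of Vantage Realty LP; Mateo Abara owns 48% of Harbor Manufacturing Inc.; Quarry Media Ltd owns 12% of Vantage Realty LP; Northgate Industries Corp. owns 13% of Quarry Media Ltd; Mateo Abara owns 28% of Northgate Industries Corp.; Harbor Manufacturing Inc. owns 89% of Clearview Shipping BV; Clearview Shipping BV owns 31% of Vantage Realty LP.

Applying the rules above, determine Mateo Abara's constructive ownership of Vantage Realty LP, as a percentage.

20.0257%

By parent–child attribution (R2), Mateo Abara is treated as also owning Farrukh Abara's interest in Harbor Manufacturing Inc, giving 48% + 23% = 71%.
Chain via Northgate Industries Corp. → Quarry Media Ltd (R1): 28% × 13% × 12% = 0.4368% of Vantage Realty LP.
Chain via Harbor Manufacturing Inc. → Clearview Shipping BV (R1): 71% × 89% × 31% = 19.5889% of Vantage Realty LP.
Aggregating (R3): 0.4368% + 19.5889% = 20.0257%.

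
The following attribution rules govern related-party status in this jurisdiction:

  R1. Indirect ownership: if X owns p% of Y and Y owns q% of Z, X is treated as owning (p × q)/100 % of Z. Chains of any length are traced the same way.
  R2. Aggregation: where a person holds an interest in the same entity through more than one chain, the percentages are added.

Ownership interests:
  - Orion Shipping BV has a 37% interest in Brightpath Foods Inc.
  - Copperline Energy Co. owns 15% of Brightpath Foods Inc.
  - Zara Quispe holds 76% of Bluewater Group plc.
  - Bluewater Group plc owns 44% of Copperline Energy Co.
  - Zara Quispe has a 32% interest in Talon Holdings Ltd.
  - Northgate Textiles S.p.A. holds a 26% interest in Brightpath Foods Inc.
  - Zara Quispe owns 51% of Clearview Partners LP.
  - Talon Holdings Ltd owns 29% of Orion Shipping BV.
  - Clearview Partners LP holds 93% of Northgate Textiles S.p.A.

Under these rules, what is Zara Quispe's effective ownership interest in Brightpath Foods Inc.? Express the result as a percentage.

20.7814%

Chain via Talon Holdings Ltd → Orion Shipping BV (R1): 32% × 29% × 37% = 3.4336% of Brightpath Foods Inc.
Chain via Bluewater Group plc → Copperline Energy Co. (R1): 76% × 44% × 15% = 5.016% of Brightpath Foods Inc.
Chain via Clearview Partners LP → Northgate Textiles S.p.A. (R1): 51% × 93% × 26% = 12.3318% of Brightpath Foods Inc.
Aggregating (R2): 3.4336% + 5.016% + 12.3318% = 20.7814%.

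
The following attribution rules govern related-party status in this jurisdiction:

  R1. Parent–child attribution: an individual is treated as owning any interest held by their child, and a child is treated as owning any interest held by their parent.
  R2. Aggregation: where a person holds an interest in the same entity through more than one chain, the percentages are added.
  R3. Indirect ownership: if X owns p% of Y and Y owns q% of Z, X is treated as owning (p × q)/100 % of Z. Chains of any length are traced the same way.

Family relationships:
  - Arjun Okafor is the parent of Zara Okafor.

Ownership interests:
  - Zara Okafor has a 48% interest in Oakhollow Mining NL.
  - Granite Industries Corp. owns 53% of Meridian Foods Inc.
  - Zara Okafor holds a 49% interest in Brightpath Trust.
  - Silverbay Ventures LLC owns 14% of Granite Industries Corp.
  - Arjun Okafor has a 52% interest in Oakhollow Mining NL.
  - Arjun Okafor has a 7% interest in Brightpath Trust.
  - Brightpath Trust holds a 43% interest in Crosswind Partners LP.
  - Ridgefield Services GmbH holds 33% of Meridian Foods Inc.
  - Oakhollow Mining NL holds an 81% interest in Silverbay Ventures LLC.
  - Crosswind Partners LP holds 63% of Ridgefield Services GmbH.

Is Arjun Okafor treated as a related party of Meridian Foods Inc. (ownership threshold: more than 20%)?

By parent–child attribution (R1), Arjun Okafor is treated as also owning Zara Okafor's interest in Brightpath Trust, giving 7% + 49% = 56%.
By parent–child attribution (R1), Arjun Okafor is treated as also owning Zara Okafor's interest in Oakhollow Mining NL, giving 52% + 48% = 100%.
Chain via Brightpath Trust → Crosswind Partners LP → Ridgefield Services GmbH (R3): 56% × 43% × 63% × 33% = 5.006232% of Meridian Foods Inc.
Chain via Oakhollow Mining NL → Silverbay Ventures LLC → Granite Industries Corp. (R3): 100% × 81% × 14% × 53% = 6.0102% of Meridian Foods Inc.
Aggregating (R2): 5.006232% + 6.0102% = 11.016432%.
11.016432% does not exceed the 20% threshold, so Arjun is not a related party to Meridian Foods Inc.

No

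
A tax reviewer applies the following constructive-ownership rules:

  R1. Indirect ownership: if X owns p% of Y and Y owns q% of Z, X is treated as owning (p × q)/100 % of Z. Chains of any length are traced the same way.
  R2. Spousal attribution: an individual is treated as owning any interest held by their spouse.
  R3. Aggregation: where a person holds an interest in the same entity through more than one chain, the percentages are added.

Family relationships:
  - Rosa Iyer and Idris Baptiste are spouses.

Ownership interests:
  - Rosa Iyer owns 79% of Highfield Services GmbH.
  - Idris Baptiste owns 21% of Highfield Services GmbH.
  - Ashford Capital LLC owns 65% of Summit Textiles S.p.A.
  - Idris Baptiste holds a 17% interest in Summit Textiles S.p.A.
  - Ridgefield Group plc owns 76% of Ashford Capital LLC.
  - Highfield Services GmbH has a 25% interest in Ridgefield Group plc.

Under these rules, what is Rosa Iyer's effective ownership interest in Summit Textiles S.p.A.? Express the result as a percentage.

29.35%

By spousal attribution (R2), Rosa Iyer is treated as also owning Idris Baptiste's interest in Highfield Services GmbH, giving 79% + 21% = 100%.
By spousal attribution (R2), Rosa Iyer is treated as owning Idris Baptiste's 17% interest in Summit Textiles S.p.A.
Chain via Highfield Services GmbH → Ridgefield Group plc → Ashford Capital LLC (R1): 100% × 25% × 76% × 65% = 12.35% of Summit Textiles S.p.A.
Direct interest in Summit Textiles S.p.A: 17%.
Aggregating (R3): 12.35% + 17% = 29.35%.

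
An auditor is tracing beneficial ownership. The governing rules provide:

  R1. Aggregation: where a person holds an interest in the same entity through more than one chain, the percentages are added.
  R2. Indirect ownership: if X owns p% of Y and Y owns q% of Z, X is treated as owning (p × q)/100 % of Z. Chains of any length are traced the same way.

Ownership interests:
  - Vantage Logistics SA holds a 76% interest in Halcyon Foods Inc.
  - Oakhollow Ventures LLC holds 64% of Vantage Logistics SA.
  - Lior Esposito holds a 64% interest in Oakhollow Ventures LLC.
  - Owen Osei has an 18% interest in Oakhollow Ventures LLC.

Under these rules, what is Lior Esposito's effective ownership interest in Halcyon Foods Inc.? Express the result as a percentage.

Chain via Oakhollow Ventures LLC → Vantage Logistics SA (R2): 64% × 64% × 76% = 31.1296% of Halcyon Foods Inc.

31.1296%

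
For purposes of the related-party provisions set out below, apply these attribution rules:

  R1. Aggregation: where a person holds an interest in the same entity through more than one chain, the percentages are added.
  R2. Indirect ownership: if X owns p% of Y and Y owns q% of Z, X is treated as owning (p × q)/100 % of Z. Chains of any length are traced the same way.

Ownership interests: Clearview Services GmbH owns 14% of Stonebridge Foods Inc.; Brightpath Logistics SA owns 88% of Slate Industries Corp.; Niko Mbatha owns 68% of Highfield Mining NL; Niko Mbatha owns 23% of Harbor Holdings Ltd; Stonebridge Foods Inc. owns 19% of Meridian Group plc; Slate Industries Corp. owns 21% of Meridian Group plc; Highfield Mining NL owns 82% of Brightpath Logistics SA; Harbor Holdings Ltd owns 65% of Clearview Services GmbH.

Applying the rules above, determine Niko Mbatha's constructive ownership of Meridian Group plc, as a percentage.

Chain via Harbor Holdings Ltd → Clearview Services GmbH → Stonebridge Foods Inc. (R2): 23% × 65% × 14% × 19% = 0.39767% of Meridian Group plc.
Chain via Highfield Mining NL → Brightpath Logistics SA → Slate Industries Corp. (R2): 68% × 82% × 88% × 21% = 10.304448% of Meridian Group plc.
Aggregating (R1): 0.39767% + 10.304448% = 10.702118%.

10.702118%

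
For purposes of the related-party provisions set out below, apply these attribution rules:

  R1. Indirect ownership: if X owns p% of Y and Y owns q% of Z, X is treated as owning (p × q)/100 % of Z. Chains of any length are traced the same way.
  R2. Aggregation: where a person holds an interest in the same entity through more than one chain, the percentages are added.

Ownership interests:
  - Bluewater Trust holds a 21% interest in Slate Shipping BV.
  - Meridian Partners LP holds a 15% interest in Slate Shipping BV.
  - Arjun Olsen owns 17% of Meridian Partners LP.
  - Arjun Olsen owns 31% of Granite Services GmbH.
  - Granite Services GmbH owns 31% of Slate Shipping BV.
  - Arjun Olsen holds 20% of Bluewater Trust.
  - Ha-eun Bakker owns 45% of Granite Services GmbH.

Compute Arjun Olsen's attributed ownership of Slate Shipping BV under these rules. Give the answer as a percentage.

16.36%

Chain via Bluewater Trust (R1): 20% × 21% = 4.2% of Slate Shipping BV.
Chain via Meridian Partners LP (R1): 17% × 15% = 2.55% of Slate Shipping BV.
Chain via Granite Services GmbH (R1): 31% × 31% = 9.61% of Slate Shipping BV.
Aggregating (R2): 4.2% + 2.55% + 9.61% = 16.36%.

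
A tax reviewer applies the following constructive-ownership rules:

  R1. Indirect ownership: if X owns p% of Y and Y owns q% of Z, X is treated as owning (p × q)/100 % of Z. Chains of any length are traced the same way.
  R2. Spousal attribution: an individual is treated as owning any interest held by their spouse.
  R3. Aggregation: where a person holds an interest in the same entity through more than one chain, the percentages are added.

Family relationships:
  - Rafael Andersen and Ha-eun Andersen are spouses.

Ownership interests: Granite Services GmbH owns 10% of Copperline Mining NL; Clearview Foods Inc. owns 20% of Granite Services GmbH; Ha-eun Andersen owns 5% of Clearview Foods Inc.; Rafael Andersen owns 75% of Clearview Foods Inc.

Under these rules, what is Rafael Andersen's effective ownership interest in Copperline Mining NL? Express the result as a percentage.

1.6%

By spousal attribution (R2), Rafael Andersen is treated as also owning Ha-eun Andersen's interest in Clearview Foods Inc, giving 75% + 5% = 80%.
Chain via Clearview Foods Inc. → Granite Services GmbH (R1): 80% × 20% × 10% = 1.6% of Copperline Mining NL.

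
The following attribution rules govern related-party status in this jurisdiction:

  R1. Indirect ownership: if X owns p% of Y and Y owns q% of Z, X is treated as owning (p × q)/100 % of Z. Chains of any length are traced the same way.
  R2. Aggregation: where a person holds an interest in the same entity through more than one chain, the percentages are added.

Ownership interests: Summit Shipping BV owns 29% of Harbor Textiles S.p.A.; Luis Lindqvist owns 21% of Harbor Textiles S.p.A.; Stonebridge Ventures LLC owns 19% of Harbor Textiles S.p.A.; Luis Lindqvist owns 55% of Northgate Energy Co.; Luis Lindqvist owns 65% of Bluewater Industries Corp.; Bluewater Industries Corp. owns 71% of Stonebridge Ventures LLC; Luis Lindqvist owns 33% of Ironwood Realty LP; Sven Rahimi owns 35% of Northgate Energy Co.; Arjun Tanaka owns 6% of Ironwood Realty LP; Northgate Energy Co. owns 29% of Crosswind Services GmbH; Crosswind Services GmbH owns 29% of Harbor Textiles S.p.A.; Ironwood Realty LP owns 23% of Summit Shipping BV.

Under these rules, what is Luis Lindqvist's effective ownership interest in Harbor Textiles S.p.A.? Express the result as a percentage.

36.5951%

Chain via Ironwood Realty LP → Summit Shipping BV (R1): 33% × 23% × 29% = 2.2011% of Harbor Textiles S.p.A.
Chain via Bluewater Industries Corp. → Stonebridge Ventures LLC (R1): 65% × 71% × 19% = 8.7685% of Harbor Textiles S.p.A.
Chain via Northgate Energy Co. → Crosswind Services GmbH (R1): 55% × 29% × 29% = 4.6255% of Harbor Textiles S.p.A.
Direct interest in Harbor Textiles S.p.A: 21%.
Aggregating (R2): 2.2011% + 8.7685% + 4.6255% + 21% = 36.5951%.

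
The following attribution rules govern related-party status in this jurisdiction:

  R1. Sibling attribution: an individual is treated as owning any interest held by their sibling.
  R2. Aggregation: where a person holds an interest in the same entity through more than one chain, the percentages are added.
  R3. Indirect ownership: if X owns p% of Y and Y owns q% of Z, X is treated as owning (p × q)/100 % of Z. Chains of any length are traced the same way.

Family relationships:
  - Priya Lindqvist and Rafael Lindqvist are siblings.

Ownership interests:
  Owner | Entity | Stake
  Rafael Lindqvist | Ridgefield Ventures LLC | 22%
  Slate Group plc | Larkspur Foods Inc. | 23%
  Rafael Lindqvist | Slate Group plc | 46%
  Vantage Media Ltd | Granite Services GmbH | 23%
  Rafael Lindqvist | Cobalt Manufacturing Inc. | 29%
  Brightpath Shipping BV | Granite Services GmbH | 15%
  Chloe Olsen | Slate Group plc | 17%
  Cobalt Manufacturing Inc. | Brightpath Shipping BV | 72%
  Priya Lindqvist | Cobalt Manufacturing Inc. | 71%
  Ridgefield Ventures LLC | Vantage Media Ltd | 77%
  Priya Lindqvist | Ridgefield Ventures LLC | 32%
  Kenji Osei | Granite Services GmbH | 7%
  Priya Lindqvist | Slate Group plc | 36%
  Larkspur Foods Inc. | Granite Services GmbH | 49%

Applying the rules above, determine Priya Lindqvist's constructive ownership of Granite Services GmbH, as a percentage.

29.6048%

By sibling attribution (R1), Priya Lindqvist is treated as also owning Rafael Lindqvist's interest in Cobalt Manufacturing Inc, giving 71% + 29% = 100%.
By sibling attribution (R1), Priya Lindqvist is treated as also owning Rafael Lindqvist's interest in Ridgefield Ventures LLC, giving 32% + 22% = 54%.
By sibling attribution (R1), Priya Lindqvist is treated as also owning Rafael Lindqvist's interest in Slate Group plc, giving 36% + 46% = 82%.
Chain via Cobalt Manufacturing Inc. → Brightpath Shipping BV (R3): 100% × 72% × 15% = 10.8% of Granite Services GmbH.
Chain via Ridgefield Ventures LLC → Vantage Media Ltd (R3): 54% × 77% × 23% = 9.5634% of Granite Services GmbH.
Chain via Slate Group plc → Larkspur Foods Inc. (R3): 82% × 23% × 49% = 9.2414% of Granite Services GmbH.
Aggregating (R2): 10.8% + 9.5634% + 9.2414% = 29.6048%.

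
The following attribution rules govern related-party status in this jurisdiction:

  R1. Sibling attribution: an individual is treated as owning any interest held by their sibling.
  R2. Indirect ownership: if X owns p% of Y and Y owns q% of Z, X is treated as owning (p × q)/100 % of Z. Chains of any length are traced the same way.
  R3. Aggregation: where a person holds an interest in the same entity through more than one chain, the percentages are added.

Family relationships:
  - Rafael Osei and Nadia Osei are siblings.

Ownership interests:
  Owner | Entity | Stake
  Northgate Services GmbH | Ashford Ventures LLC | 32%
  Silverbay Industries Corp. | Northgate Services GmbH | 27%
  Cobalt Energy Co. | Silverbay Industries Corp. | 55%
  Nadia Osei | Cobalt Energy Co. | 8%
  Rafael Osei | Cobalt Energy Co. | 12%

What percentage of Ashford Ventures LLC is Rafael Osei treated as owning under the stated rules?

By sibling attribution (R1), Rafael Osei is treated as also owning Nadia Osei's interest in Cobalt Energy Co, giving 12% + 8% = 20%.
Chain via Cobalt Energy Co. → Silverbay Industries Corp. → Northgate Services GmbH (R2): 20% × 55% × 27% × 32% = 0.9504% of Ashford Ventures LLC.

0.9504%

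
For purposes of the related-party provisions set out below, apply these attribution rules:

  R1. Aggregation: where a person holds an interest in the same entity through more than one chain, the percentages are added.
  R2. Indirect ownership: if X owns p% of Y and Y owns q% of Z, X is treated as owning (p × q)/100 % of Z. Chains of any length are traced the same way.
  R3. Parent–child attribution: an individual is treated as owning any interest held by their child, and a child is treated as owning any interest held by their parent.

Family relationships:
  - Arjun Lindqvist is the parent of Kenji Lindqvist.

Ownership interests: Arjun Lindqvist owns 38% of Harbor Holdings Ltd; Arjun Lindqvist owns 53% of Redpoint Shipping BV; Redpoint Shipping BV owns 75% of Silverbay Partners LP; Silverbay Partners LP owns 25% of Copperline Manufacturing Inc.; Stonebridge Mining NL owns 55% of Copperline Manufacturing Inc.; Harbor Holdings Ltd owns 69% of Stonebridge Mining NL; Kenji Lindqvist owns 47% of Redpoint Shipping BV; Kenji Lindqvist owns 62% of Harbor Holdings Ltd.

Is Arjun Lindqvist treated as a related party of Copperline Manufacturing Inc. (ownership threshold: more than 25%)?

Yes

By parent–child attribution (R3), Arjun Lindqvist is treated as also owning Kenji Lindqvist's interest in Harbor Holdings Ltd, giving 38% + 62% = 100%.
By parent–child attribution (R3), Arjun Lindqvist is treated as also owning Kenji Lindqvist's interest in Redpoint Shipping BV, giving 53% + 47% = 100%.
Chain via Harbor Holdings Ltd → Stonebridge Mining NL (R2): 100% × 69% × 55% = 37.95% of Copperline Manufacturing Inc.
Chain via Redpoint Shipping BV → Silverbay Partners LP (R2): 100% × 75% × 25% = 18.75% of Copperline Manufacturing Inc.
Aggregating (R1): 37.95% + 18.75% = 56.7%.
56.7% exceeds the 25% threshold, so Arjun is a related party to Copperline Manufacturing Inc.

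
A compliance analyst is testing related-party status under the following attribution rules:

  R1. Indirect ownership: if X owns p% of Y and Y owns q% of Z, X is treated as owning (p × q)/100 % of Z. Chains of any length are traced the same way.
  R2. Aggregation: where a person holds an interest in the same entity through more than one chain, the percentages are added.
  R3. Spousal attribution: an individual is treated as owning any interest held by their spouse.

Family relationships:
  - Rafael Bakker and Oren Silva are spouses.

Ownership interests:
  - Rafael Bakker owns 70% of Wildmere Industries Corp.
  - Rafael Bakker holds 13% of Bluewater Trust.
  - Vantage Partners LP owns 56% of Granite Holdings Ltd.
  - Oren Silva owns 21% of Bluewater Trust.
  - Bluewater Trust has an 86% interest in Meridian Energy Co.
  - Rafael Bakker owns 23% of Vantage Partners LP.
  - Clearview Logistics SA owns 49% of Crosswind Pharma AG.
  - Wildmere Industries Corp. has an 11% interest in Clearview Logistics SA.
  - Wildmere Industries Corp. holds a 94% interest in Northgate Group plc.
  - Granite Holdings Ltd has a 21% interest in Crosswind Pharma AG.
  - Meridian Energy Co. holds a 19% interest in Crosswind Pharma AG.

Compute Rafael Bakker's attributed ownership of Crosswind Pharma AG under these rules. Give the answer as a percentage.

By spousal attribution (R3), Rafael Bakker is treated as also owning Oren Silva's interest in Bluewater Trust, giving 13% + 21% = 34%.
Chain via Vantage Partners LP → Granite Holdings Ltd (R1): 23% × 56% × 21% = 2.7048% of Crosswind Pharma AG.
Chain via Wildmere Industries Corp. → Clearview Logistics SA (R1): 70% × 11% × 49% = 3.773% of Crosswind Pharma AG.
Chain via Bluewater Trust → Meridian Energy Co. (R1): 34% × 86% × 19% = 5.5556% of Crosswind Pharma AG.
Aggregating (R2): 2.7048% + 3.773% + 5.5556% = 12.0334%.

12.0334%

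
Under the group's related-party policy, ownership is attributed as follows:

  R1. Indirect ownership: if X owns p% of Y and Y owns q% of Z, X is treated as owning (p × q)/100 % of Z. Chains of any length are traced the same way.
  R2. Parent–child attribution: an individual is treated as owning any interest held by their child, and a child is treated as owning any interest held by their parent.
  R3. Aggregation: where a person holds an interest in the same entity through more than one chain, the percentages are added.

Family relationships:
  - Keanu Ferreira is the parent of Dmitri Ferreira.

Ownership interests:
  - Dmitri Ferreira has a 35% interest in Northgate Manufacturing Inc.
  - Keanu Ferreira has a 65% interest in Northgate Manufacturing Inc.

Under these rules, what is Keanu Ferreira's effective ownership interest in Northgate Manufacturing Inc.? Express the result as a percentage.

100%

By parent–child attribution (R2), Keanu Ferreira is treated as also owning Dmitri Ferreira's interest in Northgate Manufacturing Inc, giving 65% + 35% = 100%.
Direct interest in Northgate Manufacturing Inc: 100%.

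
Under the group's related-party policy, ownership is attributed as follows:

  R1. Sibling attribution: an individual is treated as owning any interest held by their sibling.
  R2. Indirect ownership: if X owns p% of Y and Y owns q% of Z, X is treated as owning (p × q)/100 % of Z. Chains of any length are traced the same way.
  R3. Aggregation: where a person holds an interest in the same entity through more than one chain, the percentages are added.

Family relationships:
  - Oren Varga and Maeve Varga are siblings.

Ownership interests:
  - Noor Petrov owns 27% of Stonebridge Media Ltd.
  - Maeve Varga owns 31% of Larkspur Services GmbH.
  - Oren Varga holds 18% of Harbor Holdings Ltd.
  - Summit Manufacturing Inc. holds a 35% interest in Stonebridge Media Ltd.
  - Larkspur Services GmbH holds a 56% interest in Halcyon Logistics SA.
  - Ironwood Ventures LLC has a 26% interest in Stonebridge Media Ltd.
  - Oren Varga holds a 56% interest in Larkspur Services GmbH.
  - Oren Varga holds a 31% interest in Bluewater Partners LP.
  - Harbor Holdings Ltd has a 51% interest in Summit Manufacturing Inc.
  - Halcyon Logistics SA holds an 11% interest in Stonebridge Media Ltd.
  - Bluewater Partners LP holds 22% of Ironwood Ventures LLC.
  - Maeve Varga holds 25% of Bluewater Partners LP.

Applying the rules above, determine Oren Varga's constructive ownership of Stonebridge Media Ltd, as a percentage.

11.7754%

By sibling attribution (R1), Oren Varga is treated as also owning Maeve Varga's interest in Bluewater Partners LP, giving 31% + 25% = 56%.
By sibling attribution (R1), Oren Varga is treated as also owning Maeve Varga's interest in Larkspur Services GmbH, giving 56% + 31% = 87%.
Chain via Harbor Holdings Ltd → Summit Manufacturing Inc. (R2): 18% × 51% × 35% = 3.213% of Stonebridge Media Ltd.
Chain via Bluewater Partners LP → Ironwood Ventures LLC (R2): 56% × 22% × 26% = 3.2032% of Stonebridge Media Ltd.
Chain via Larkspur Services GmbH → Halcyon Logistics SA (R2): 87% × 56% × 11% = 5.3592% of Stonebridge Media Ltd.
Aggregating (R3): 3.213% + 3.2032% + 5.3592% = 11.7754%.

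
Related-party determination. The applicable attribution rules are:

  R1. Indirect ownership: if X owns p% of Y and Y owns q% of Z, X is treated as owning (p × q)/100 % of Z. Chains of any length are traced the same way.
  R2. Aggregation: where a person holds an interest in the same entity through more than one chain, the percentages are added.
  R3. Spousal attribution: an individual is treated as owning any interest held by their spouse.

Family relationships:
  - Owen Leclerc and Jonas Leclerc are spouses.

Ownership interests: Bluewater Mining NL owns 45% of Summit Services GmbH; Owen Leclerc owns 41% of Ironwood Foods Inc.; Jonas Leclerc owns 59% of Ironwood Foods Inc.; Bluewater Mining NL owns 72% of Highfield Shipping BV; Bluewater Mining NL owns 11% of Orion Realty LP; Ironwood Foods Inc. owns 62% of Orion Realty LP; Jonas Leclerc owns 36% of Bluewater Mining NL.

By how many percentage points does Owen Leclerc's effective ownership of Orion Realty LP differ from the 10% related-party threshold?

55.96

By spousal attribution (R3), Owen Leclerc is treated as also owning Jonas Leclerc's interest in Ironwood Foods Inc, giving 41% + 59% = 100%.
By spousal attribution (R3), Owen Leclerc is treated as owning Jonas Leclerc's 36% interest in Bluewater Mining NL.
Chain via Ironwood Foods Inc. (R1): 100% × 62% = 62% of Orion Realty LP.
Chain via Bluewater Mining NL (R1): 36% × 11% = 3.96% of Orion Realty LP.
Aggregating (R2): 62% + 3.96% = 65.96%.
65.96% exceeds the 10% threshold by 55.96 percentage points.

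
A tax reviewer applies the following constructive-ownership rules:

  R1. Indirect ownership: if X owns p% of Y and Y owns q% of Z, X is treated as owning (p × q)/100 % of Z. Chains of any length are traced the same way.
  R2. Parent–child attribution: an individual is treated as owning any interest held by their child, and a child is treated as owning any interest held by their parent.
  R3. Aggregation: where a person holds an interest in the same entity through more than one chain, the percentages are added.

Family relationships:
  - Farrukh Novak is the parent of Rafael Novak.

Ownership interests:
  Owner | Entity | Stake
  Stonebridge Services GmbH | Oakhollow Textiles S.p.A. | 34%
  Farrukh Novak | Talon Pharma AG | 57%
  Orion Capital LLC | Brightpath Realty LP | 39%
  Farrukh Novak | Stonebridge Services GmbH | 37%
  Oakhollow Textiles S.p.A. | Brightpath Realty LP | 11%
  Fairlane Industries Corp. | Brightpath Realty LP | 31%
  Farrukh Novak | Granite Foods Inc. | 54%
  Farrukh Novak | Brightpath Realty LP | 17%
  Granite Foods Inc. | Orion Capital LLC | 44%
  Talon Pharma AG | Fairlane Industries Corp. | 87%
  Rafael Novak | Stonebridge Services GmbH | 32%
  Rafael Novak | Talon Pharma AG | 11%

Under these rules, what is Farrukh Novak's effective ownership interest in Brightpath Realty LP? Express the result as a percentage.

47.1866%

By parent–child attribution (R2), Farrukh Novak is treated as also owning Rafael Novak's interest in Stonebridge Services GmbH, giving 37% + 32% = 69%.
By parent–child attribution (R2), Farrukh Novak is treated as also owning Rafael Novak's interest in Talon Pharma AG, giving 57% + 11% = 68%.
Chain via Stonebridge Services GmbH → Oakhollow Textiles S.p.A. (R1): 69% × 34% × 11% = 2.5806% of Brightpath Realty LP.
Chain via Granite Foods Inc. → Orion Capital LLC (R1): 54% × 44% × 39% = 9.2664% of Brightpath Realty LP.
Chain via Talon Pharma AG → Fairlane Industries Corp. (R1): 68% × 87% × 31% = 18.3396% of Brightpath Realty LP.
Direct interest in Brightpath Realty LP: 17%.
Aggregating (R3): 2.5806% + 9.2664% + 18.3396% + 17% = 47.1866%.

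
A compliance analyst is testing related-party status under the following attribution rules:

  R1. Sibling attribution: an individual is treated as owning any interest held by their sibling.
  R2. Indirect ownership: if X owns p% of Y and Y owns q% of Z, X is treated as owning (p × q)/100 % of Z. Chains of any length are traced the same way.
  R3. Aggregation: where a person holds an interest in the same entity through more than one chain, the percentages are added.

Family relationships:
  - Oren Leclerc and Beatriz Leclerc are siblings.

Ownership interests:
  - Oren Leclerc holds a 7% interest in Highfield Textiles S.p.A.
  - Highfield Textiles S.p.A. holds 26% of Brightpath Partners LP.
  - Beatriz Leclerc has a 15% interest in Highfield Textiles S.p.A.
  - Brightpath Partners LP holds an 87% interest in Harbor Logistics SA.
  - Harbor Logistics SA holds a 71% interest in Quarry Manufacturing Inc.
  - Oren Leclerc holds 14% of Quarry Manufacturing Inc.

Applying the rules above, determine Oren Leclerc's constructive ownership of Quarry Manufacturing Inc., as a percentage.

17.533244%

By sibling attribution (R1), Oren Leclerc is treated as also owning Beatriz Leclerc's interest in Highfield Textiles S.p.A, giving 7% + 15% = 22%.
Chain via Highfield Textiles S.p.A. → Brightpath Partners LP → Harbor Logistics SA (R2): 22% × 26% × 87% × 71% = 3.533244% of Quarry Manufacturing Inc.
Direct interest in Quarry Manufacturing Inc: 14%.
Aggregating (R3): 3.533244% + 14% = 17.533244%.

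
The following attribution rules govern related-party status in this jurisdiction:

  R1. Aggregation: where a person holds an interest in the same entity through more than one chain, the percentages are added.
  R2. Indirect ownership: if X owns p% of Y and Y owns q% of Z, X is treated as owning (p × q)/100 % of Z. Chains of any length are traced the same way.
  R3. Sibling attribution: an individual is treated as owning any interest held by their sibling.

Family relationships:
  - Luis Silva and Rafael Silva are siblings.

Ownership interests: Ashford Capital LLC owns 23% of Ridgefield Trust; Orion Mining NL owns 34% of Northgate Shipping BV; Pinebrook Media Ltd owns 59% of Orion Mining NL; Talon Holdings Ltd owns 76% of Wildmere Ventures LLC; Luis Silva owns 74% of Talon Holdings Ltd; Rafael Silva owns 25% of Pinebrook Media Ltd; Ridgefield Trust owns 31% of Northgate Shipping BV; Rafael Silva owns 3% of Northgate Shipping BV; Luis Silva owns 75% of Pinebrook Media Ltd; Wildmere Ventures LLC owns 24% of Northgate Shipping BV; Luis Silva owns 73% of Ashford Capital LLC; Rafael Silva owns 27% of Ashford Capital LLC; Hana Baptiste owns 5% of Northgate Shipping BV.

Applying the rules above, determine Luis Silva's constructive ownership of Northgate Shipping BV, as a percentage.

43.6876%

By sibling attribution (R3), Luis Silva is treated as also owning Rafael Silva's interest in Ashford Capital LLC, giving 73% + 27% = 100%.
By sibling attribution (R3), Luis Silva is treated as also owning Rafael Silva's interest in Pinebrook Media Ltd, giving 75% + 25% = 100%.
By sibling attribution (R3), Luis Silva is treated as owning Rafael Silva's 3% interest in Northgate Shipping BV.
Chain via Ashford Capital LLC → Ridgefield Trust (R2): 100% × 23% × 31% = 7.13% of Northgate Shipping BV.
Chain via Talon Holdings Ltd → Wildmere Ventures LLC (R2): 74% × 76% × 24% = 13.4976% of Northgate Shipping BV.
Chain via Pinebrook Media Ltd → Orion Mining NL (R2): 100% × 59% × 34% = 20.06% of Northgate Shipping BV.
Direct interest in Northgate Shipping BV: 3%.
Aggregating (R1): 7.13% + 13.4976% + 20.06% + 3% = 43.6876%.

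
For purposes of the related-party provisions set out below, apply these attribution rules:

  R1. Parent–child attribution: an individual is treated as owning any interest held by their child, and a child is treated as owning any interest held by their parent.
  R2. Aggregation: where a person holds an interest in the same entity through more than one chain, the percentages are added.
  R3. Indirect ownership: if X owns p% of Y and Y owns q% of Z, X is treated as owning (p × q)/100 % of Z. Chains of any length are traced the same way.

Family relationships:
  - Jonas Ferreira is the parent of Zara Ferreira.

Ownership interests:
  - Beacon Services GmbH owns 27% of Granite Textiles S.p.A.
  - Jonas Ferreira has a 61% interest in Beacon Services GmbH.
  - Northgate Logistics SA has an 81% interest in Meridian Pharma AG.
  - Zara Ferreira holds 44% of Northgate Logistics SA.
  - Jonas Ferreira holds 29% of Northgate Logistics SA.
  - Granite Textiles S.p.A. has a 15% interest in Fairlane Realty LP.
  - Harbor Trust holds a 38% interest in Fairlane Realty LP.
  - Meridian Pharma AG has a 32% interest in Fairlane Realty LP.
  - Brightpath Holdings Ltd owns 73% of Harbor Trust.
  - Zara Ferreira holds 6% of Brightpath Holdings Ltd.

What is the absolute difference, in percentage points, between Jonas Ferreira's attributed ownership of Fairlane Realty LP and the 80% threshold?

By parent–child attribution (R1), Jonas Ferreira is treated as also owning Zara Ferreira's interest in Northgate Logistics SA, giving 29% + 44% = 73%.
By parent–child attribution (R1), Jonas Ferreira is treated as owning Zara Ferreira's 6% interest in Brightpath Holdings Ltd.
Chain via Northgate Logistics SA → Meridian Pharma AG (R3): 73% × 81% × 32% = 18.9216% of Fairlane Realty LP.
Chain via Beacon Services GmbH → Granite Textiles S.p.A. (R3): 61% × 27% × 15% = 2.4705% of Fairlane Realty LP.
Chain via Brightpath Holdings Ltd → Harbor Trust (R3): 6% × 73% × 38% = 1.6644% of Fairlane Realty LP.
Aggregating (R2): 18.9216% + 2.4705% + 1.6644% = 23.0565%.
23.0565% falls short of the 80% threshold by 56.9435 percentage points.

56.9435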